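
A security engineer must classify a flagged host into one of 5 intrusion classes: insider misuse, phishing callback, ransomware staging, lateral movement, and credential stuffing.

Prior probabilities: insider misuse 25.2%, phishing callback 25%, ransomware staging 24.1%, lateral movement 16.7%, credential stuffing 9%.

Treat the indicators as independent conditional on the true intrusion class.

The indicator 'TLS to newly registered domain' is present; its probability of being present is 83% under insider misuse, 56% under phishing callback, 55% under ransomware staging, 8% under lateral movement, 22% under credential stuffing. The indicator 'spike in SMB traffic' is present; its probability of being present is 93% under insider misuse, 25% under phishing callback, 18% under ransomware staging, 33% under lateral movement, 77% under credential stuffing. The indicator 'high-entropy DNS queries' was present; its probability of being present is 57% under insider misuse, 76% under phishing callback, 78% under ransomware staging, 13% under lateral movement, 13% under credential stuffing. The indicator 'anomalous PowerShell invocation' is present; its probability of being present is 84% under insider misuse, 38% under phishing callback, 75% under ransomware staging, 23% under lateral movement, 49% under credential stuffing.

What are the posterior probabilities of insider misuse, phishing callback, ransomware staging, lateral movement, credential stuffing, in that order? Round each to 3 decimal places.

Multiply each prior by the joint likelihood of the indicator pattern:
  insider misuse: 0.252 × 0.83 × 0.93 × 0.57 × 0.84 = 0.093136
  phishing callback: 0.250 × 0.56 × 0.25 × 0.76 × 0.38 = 0.010108
  ransomware staging: 0.241 × 0.55 × 0.18 × 0.78 × 0.75 = 0.013958
  lateral movement: 0.167 × 0.08 × 0.33 × 0.13 × 0.23 = 0.00013182
  credential stuffing: 0.090 × 0.22 × 0.77 × 0.13 × 0.49 = 0.00097117
The unnormalized weights sum to 0.1183.
P(insider misuse | evidence) = 0.093136 / 0.1183 ≈ 0.787
P(phishing callback | evidence) = 0.010108 / 0.1183 ≈ 0.085
P(ransomware staging | evidence) = 0.013958 / 0.1183 ≈ 0.118
P(lateral movement | evidence) = 0.00013182 / 0.1183 ≈ 0.001
P(credential stuffing | evidence) = 0.00097117 / 0.1183 ≈ 0.008

0.787, 0.085, 0.118, 0.001, 0.008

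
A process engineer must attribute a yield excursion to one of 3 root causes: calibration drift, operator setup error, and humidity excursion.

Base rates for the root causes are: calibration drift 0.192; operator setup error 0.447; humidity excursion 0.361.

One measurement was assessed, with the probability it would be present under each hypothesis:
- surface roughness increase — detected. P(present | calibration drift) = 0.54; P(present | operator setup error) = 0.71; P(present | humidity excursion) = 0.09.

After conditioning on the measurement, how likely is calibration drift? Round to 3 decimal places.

For each hypothesis, the unnormalized posterior weight is prior × likelihood:
  calibration drift: 0.192 × 0.54 = 0.10368
  operator setup error: 0.447 × 0.71 = 0.31737
  humidity excursion: 0.361 × 0.09 = 0.03249
Marginal likelihood of the evidence = 0.45354.
P(calibration drift | evidence) = 0.10368 / 0.45354 ≈ 0.229.

0.229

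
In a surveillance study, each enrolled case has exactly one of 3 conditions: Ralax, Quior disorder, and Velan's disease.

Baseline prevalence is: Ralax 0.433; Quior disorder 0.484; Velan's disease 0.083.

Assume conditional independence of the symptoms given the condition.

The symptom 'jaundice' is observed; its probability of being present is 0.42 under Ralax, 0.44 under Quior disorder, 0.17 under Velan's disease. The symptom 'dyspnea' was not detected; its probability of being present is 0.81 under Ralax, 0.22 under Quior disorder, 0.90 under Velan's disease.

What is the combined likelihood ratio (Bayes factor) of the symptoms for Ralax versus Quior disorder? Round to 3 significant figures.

Take the product of per-symptom likelihoods under each hypothesis (using 1 − P(present | H) for each absent symptom), then divide.
  Ralax: 0.42 × (1 − 0.81) = 0.0798
  Quior disorder: 0.44 × (1 − 0.22) = 0.3432
Bayes factor = 0.0798 / 0.3432 ≈ 0.233

0.233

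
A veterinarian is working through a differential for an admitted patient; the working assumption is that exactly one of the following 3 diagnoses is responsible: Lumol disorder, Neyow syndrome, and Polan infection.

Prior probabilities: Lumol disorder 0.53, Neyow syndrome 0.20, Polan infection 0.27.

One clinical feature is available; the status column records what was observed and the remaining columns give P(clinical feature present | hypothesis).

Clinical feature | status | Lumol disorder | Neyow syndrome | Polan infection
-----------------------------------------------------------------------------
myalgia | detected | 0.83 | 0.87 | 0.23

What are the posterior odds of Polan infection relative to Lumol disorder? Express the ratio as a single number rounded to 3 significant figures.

Unnormalized posterior weight (prior times the clinical feature likelihood) for each of the two hypotheses:
  Polan infection: 0.27 × 0.23 = 0.0621
  Lumol disorder: 0.53 × 0.83 = 0.4399
Odds(Polan infection : Lumol disorder) = 0.0621 / 0.4399 ≈ 0.141.

0.141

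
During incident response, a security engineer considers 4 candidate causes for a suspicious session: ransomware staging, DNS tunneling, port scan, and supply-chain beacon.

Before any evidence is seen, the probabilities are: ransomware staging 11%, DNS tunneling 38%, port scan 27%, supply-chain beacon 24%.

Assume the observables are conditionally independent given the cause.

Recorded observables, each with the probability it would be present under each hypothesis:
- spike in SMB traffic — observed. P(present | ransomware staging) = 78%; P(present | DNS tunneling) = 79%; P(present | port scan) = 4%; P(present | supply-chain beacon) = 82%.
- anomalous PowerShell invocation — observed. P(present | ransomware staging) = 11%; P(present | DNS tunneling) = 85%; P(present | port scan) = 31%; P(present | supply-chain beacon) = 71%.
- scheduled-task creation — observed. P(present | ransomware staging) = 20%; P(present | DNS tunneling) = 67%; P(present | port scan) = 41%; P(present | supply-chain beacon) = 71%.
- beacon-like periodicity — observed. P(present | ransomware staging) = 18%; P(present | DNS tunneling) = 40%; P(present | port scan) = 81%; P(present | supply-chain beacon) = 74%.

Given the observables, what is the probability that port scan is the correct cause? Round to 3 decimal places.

0.008

By Bayes' rule with conditional independence, the unnormalized weight for each hypothesis is prior × ∏ likelihoods:
  ransomware staging: 0.11 × 0.78 × 0.11 × 0.20 × 0.18 = 0.00033977
  DNS tunneling: 0.38 × 0.79 × 0.85 × 0.67 × 0.40 = 0.068386
  port scan: 0.27 × 0.04 × 0.31 × 0.41 × 0.81 = 0.0011119
  supply-chain beacon: 0.24 × 0.82 × 0.71 × 0.71 × 0.74 = 0.073413
Normalizing constant Z = 0.00033977 + 0.068386 + 0.0011119 + 0.073413 = 0.14325.
P(port scan | evidence) = 0.0011119 / 0.14325 ≈ 0.008.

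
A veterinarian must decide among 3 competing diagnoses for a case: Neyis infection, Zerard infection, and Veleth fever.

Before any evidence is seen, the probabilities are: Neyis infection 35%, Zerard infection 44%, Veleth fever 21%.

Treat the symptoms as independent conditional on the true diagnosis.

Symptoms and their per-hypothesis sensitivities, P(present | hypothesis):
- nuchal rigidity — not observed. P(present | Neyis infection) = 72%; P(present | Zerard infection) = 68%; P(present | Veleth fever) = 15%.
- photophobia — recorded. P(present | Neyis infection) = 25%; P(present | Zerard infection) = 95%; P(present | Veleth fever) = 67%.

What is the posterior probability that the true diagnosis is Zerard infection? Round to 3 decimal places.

0.481

By Bayes' rule with conditional independence, the unnormalized weight for each hypothesis is prior × ∏ likelihoods (using 1 − P(present | H) for each absent symptom):
  Neyis infection: 0.35 × (1 − 0.72) × 0.25 = 0.0245
  Zerard infection: 0.44 × (1 − 0.68) × 0.95 = 0.13376
  Veleth fever: 0.21 × (1 − 0.15) × 0.67 = 0.1196
The unnormalized weights sum to 0.27785.
P(Zerard infection | evidence) = 0.13376 / 0.27785 ≈ 0.481.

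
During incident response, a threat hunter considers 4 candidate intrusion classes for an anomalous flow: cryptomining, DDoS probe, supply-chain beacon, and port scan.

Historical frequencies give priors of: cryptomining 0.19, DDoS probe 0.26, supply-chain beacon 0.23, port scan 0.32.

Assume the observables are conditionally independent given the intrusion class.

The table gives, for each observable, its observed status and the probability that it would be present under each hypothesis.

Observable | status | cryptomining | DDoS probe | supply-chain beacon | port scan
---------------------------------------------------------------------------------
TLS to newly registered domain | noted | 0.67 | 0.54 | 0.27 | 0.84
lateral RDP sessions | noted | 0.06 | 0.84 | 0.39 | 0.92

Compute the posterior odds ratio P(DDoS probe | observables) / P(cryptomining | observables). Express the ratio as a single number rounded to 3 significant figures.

Posterior odds equal prior odds times the likelihood ratio; only the two competing hypotheses matter.
  DDoS probe: 0.26 × 0.54 × 0.84 = 0.11794
  cryptomining: 0.19 × 0.67 × 0.06 = 0.007638
Odds(DDoS probe : cryptomining) = 0.11794 / 0.007638 ≈ 15.4.

15.4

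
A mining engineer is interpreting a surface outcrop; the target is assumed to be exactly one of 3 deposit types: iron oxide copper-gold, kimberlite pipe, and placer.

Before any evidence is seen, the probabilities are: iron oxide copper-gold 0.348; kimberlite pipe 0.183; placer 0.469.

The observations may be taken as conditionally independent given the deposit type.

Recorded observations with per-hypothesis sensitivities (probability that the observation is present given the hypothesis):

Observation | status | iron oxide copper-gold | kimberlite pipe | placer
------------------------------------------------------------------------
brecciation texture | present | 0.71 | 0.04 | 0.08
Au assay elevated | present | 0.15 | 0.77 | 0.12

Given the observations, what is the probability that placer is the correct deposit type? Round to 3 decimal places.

0.095

By Bayes' rule with conditional independence, the unnormalized weight for each hypothesis is prior × ∏ likelihoods:
  iron oxide copper-gold: 0.348 × 0.71 × 0.15 = 0.037062
  kimberlite pipe: 0.183 × 0.04 × 0.77 = 0.0056364
  placer: 0.469 × 0.08 × 0.12 = 0.0045024
The unnormalized weights sum to 0.047201.
P(placer | evidence) = 0.0045024 / 0.047201 ≈ 0.095.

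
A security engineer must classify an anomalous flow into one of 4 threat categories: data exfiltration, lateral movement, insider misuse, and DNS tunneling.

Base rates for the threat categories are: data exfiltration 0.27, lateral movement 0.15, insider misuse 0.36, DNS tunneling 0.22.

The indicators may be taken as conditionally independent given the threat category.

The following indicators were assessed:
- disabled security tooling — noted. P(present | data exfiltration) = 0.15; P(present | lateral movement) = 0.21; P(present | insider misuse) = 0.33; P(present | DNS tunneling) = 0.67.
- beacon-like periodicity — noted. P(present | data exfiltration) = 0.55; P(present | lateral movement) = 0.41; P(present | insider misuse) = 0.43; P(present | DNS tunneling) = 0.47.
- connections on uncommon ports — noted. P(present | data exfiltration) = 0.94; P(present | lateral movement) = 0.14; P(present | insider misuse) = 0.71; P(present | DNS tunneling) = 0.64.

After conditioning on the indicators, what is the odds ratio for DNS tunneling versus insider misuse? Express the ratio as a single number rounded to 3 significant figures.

Posterior odds equal prior odds times the likelihood ratio; only the two competing hypotheses matter.
  DNS tunneling: 0.22 × 0.67 × 0.47 × 0.64 = 0.044338
  insider misuse: 0.36 × 0.33 × 0.43 × 0.71 = 0.03627
Odds(DNS tunneling : insider misuse) = 0.044338 / 0.03627 ≈ 1.22.

1.22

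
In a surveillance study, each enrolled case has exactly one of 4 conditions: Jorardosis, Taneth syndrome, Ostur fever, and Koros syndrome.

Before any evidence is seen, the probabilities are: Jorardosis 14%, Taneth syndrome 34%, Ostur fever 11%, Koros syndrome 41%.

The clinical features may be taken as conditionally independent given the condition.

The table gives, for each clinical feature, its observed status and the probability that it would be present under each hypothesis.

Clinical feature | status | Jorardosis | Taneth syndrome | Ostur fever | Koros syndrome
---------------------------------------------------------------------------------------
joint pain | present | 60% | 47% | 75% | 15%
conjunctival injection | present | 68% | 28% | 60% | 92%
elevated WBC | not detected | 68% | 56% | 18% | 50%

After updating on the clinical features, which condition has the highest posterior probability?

Multiply each prior by the joint likelihood of the clinical feature pattern (using 1 − P(present | H) for each absent clinical feature):
  Jorardosis: 0.14 × 0.60 × 0.68 × (1 − 0.68) = 0.018278
  Taneth syndrome: 0.34 × 0.47 × 0.28 × (1 − 0.56) = 0.019687
  Ostur fever: 0.11 × 0.75 × 0.60 × (1 − 0.18) = 0.04059
  Koros syndrome: 0.41 × 0.15 × 0.92 × (1 − 0.50) = 0.02829
Marginal likelihood of the evidence = 0.10685.
P(Jorardosis | evidence) ≈ 0.018278 / 0.10685 ≈ 0.171
P(Taneth syndrome | evidence) ≈ 0.019687 / 0.10685 ≈ 0.184
P(Ostur fever | evidence) ≈ 0.04059 / 0.10685 ≈ 0.380
P(Koros syndrome | evidence) ≈ 0.02829 / 0.10685 ≈ 0.265
The largest is 0.380, so Ostur fever is most probable.

Ostur fever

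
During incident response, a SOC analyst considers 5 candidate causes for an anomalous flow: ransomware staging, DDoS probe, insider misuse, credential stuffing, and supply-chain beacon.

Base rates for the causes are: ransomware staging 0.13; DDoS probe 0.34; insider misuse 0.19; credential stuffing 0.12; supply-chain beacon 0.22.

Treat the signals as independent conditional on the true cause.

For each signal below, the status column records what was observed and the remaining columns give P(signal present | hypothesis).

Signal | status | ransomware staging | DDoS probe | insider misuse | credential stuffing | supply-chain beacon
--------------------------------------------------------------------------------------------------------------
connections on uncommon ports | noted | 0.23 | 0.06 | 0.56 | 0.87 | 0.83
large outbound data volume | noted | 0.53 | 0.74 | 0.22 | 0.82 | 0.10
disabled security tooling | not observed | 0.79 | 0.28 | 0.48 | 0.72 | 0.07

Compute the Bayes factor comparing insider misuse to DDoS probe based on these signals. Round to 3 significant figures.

Take the product of per-signal likelihoods under each hypothesis (using 1 − P(present | H) for each absent signal), then divide.
  insider misuse: 0.56 × 0.22 × (1 − 0.48) = 0.064064
  DDoS probe: 0.06 × 0.74 × (1 − 0.28) = 0.031968
Bayes factor = 0.064064 / 0.031968 ≈ 2.00

2.00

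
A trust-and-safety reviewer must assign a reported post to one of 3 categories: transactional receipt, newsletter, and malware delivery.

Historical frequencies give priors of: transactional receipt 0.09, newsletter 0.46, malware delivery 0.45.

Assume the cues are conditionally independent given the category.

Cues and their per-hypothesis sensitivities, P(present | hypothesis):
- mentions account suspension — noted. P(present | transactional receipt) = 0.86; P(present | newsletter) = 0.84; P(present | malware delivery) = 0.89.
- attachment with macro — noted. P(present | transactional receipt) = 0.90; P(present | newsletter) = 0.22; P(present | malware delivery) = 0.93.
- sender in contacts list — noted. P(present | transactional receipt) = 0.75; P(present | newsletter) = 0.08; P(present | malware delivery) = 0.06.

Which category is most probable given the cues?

By Bayes' rule with conditional independence, the unnormalized weight for each hypothesis is prior × ∏ likelihoods:
  transactional receipt: 0.09 × 0.86 × 0.90 × 0.75 = 0.052245
  newsletter: 0.46 × 0.84 × 0.22 × 0.08 = 0.0068006
  malware delivery: 0.45 × 0.89 × 0.93 × 0.06 = 0.022348
Normalizing constant Z = 0.052245 + 0.0068006 + 0.022348 = 0.081394.
P(transactional receipt | evidence) ≈ 0.052245 / 0.081394 ≈ 0.642
P(newsletter | evidence) ≈ 0.0068006 / 0.081394 ≈ 0.084
P(malware delivery | evidence) ≈ 0.022348 / 0.081394 ≈ 0.275
The largest is 0.642, so transactional receipt is most probable.

transactional receipt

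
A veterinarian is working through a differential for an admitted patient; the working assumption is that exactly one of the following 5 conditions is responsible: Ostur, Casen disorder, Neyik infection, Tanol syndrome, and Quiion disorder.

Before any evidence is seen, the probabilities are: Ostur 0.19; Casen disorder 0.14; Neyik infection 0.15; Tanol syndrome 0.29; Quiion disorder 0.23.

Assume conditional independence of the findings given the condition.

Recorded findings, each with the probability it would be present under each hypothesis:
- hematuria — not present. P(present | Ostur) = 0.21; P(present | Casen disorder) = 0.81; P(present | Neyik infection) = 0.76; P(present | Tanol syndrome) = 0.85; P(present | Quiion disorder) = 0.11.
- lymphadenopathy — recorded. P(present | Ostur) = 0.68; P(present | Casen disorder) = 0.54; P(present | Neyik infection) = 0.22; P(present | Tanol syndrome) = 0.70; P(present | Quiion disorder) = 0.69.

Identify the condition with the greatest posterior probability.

Quiion disorder

Multiply each prior by the joint likelihood of the evidence pattern (using 1 − P(present | H) for each absent finding):
  Ostur: 0.19 × (1 − 0.21) × 0.68 = 0.10207
  Casen disorder: 0.14 × (1 − 0.81) × 0.54 = 0.014364
  Neyik infection: 0.15 × (1 − 0.76) × 0.22 = 0.00792
  Tanol syndrome: 0.29 × (1 − 0.85) × 0.70 = 0.03045
  Quiion disorder: 0.23 × (1 − 0.11) × 0.69 = 0.14124
The unnormalized weights sum to 0.29605.
P(Ostur | evidence) ≈ 0.10207 / 0.29605 ≈ 0.345
P(Casen disorder | evidence) ≈ 0.014364 / 0.29605 ≈ 0.049
P(Neyik infection | evidence) ≈ 0.00792 / 0.29605 ≈ 0.027
P(Tanol syndrome | evidence) ≈ 0.03045 / 0.29605 ≈ 0.103
P(Quiion disorder | evidence) ≈ 0.14124 / 0.29605 ≈ 0.477
The largest is 0.477, so Quiion disorder is most probable.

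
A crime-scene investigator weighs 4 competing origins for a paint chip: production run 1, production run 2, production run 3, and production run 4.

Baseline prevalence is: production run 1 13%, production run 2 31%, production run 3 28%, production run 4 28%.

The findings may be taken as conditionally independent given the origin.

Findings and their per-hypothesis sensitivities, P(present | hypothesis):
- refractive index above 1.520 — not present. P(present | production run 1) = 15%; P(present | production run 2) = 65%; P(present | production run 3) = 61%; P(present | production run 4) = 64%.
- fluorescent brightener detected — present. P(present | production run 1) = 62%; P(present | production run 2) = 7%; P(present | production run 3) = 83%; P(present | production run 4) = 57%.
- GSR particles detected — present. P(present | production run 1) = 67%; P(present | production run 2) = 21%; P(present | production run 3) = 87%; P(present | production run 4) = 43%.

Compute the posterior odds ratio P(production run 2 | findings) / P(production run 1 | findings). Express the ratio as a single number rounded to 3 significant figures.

0.0347

Posterior odds equal prior odds times the likelihood ratio; only the two competing hypotheses matter (using 1 − P(present | H) for each absent finding).
  production run 2: 0.31 × (1 − 0.65) × 0.07 × 0.21 = 0.001595
  production run 1: 0.13 × (1 − 0.15) × 0.62 × 0.67 = 0.045902
Odds(production run 2 : production run 1) = 0.001595 / 0.045902 ≈ 0.0347.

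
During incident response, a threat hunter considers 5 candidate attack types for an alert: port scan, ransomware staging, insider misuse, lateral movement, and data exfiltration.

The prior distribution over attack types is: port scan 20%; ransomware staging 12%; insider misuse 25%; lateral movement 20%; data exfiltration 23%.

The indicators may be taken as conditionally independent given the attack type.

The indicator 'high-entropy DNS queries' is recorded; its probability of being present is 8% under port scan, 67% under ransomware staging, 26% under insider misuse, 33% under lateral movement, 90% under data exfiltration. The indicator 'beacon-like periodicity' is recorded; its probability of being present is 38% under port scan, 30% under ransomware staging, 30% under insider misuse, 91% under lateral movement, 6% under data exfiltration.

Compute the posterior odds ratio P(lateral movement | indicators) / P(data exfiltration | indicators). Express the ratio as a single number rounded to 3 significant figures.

The normalizing constant cancels in an odds ratio, so compute prior × likelihood for the two hypotheses only:
  lateral movement: 0.20 × 0.33 × 0.91 = 0.06006
  data exfiltration: 0.23 × 0.90 × 0.06 = 0.01242
Odds(lateral movement : data exfiltration) = 0.06006 / 0.01242 ≈ 4.84.

4.84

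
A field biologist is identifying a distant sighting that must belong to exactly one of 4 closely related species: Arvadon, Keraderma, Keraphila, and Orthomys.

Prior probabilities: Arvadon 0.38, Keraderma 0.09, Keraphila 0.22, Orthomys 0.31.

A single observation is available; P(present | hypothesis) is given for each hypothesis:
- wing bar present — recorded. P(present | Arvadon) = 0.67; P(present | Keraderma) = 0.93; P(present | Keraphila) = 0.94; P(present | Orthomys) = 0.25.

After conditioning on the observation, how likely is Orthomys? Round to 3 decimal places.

By Bayes' rule, the unnormalized weight for each hypothesis is prior × likelihood:
  Arvadon: 0.38 × 0.67 = 0.2546
  Keraderma: 0.09 × 0.93 = 0.0837
  Keraphila: 0.22 × 0.94 = 0.2068
  Orthomys: 0.31 × 0.25 = 0.0775
Normalizing constant Z = 0.2546 + 0.0837 + 0.2068 + 0.0775 = 0.6226.
P(Orthomys | evidence) = 0.0775 / 0.6226 ≈ 0.124.

0.124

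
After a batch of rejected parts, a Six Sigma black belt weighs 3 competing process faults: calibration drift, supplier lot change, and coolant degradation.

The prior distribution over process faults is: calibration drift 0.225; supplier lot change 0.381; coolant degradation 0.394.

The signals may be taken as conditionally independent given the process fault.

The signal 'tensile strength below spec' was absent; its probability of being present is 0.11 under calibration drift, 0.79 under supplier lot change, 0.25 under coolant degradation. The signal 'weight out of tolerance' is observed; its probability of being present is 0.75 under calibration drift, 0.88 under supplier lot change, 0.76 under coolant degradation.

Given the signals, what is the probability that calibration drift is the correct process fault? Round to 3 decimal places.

By Bayes' rule with conditional independence, the unnormalized weight for each hypothesis is prior × ∏ likelihoods (using 1 − P(present | H) for each absent signal):
  calibration drift: 0.225 × (1 − 0.11) × 0.75 = 0.15019
  supplier lot change: 0.381 × (1 − 0.79) × 0.88 = 0.070409
  coolant degradation: 0.394 × (1 − 0.25) × 0.76 = 0.22458
The unnormalized weights sum to 0.44518.
P(calibration drift | evidence) = 0.15019 / 0.44518 ≈ 0.337.

0.337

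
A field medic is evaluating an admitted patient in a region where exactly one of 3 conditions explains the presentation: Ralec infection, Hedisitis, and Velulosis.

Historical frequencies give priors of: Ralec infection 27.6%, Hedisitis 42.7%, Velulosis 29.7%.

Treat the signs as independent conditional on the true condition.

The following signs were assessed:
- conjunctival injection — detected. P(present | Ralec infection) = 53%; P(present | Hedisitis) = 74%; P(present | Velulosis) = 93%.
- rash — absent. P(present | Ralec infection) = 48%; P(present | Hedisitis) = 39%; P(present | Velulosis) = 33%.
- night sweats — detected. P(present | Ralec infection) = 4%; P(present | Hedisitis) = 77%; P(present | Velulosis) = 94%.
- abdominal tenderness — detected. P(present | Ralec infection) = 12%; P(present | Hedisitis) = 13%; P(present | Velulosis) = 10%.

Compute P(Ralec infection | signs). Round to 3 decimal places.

0.010

By Bayes' rule with conditional independence, the unnormalized weight for each hypothesis is prior × ∏ likelihoods (using 1 − P(present | H) for each absent sign):
  Ralec infection: 0.276 × 0.53 × (1 − 0.48) × 0.04 × 0.12 = 0.00036511
  Hedisitis: 0.427 × 0.74 × (1 − 0.39) × 0.77 × 0.13 = 0.019294
  Velulosis: 0.297 × 0.93 × (1 − 0.33) × 0.94 × 0.10 = 0.017396
Normalizing constant Z = 0.00036511 + 0.019294 + 0.017396 = 0.037055.
P(Ralec infection | evidence) = 0.00036511 / 0.037055 ≈ 0.010.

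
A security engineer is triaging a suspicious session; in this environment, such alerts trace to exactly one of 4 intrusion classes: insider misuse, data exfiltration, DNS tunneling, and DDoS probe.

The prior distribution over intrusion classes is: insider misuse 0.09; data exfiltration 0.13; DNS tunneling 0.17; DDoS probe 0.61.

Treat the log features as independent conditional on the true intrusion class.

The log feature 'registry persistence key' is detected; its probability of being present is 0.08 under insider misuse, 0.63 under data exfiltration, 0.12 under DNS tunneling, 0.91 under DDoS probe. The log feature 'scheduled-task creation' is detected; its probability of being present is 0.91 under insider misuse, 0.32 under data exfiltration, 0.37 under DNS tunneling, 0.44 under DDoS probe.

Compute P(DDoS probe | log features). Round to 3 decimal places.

0.858

By Bayes' rule with conditional independence, the unnormalized weight for each hypothesis is prior × ∏ likelihoods:
  insider misuse: 0.09 × 0.08 × 0.91 = 0.006552
  data exfiltration: 0.13 × 0.63 × 0.32 = 0.026208
  DNS tunneling: 0.17 × 0.12 × 0.37 = 0.007548
  DDoS probe: 0.61 × 0.91 × 0.44 = 0.24424
Normalizing constant Z = 0.006552 + 0.026208 + 0.007548 + 0.24424 = 0.28455.
P(DDoS probe | evidence) = 0.24424 / 0.28455 ≈ 0.858.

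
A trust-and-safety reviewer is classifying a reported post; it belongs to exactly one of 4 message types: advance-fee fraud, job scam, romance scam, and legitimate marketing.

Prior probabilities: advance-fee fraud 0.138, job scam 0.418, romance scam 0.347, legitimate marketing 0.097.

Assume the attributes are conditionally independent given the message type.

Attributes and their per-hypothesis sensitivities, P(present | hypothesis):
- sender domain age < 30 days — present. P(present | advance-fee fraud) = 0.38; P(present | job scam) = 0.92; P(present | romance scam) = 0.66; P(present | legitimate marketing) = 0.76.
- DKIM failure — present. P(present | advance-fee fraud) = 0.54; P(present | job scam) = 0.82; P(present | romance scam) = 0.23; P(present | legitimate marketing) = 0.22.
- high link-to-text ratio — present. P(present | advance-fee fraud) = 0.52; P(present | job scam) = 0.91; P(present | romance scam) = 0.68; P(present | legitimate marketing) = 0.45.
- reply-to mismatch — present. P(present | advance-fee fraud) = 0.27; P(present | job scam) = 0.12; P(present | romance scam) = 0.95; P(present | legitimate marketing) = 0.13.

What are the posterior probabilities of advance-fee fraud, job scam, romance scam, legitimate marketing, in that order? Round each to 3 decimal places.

0.054, 0.469, 0.464, 0.013

Multiply each prior by the joint likelihood of the attribute pattern:
  advance-fee fraud: 0.138 × 0.38 × 0.54 × 0.52 × 0.27 = 0.0039758
  job scam: 0.418 × 0.92 × 0.82 × 0.91 × 0.12 = 0.034435
  romance scam: 0.347 × 0.66 × 0.23 × 0.68 × 0.95 = 0.034028
  legitimate marketing: 0.097 × 0.76 × 0.22 × 0.45 × 0.13 = 0.00094878
Marginal likelihood of the evidence = 0.073387.
P(advance-fee fraud | evidence) = 0.0039758 / 0.073387 ≈ 0.054
P(job scam | evidence) = 0.034435 / 0.073387 ≈ 0.469
P(romance scam | evidence) = 0.034028 / 0.073387 ≈ 0.464
P(legitimate marketing | evidence) = 0.00094878 / 0.073387 ≈ 0.013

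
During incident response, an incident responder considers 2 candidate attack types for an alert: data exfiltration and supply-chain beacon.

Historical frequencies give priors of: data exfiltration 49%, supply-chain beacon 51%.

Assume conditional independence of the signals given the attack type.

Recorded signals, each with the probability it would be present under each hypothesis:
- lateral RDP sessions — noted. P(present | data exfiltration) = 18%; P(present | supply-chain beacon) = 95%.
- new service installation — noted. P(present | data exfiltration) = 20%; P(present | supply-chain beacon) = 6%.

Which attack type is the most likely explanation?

supply-chain beacon

Multiply each prior by the joint likelihood of the signal pattern:
  data exfiltration: 0.49 × 0.18 × 0.20 = 0.01764
  supply-chain beacon: 0.51 × 0.95 × 0.06 = 0.02907
Normalizing constant Z = 0.01764 + 0.02907 = 0.04671.
P(data exfiltration | evidence) ≈ 0.01764 / 0.04671 ≈ 0.378
P(supply-chain beacon | evidence) ≈ 0.02907 / 0.04671 ≈ 0.622
The largest is 0.622, so supply-chain beacon is most probable.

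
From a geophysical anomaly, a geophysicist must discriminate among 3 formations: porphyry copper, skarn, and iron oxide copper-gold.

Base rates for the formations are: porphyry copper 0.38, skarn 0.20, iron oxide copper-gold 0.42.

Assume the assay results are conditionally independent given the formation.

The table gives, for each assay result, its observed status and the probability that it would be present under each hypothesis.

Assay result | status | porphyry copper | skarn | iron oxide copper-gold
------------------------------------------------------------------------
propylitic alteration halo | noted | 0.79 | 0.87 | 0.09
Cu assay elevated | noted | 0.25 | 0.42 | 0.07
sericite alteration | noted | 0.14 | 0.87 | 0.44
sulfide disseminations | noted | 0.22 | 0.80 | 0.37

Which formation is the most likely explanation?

skarn

By Bayes' rule with conditional independence, the unnormalized weight for each hypothesis is prior × ∏ likelihoods:
  porphyry copper: 0.38 × 0.79 × 0.25 × 0.14 × 0.22 = 0.0023115
  skarn: 0.20 × 0.87 × 0.42 × 0.87 × 0.80 = 0.050864
  iron oxide copper-gold: 0.42 × 0.09 × 0.07 × 0.44 × 0.37 = 0.00043077
Normalizing constant Z = 0.0023115 + 0.050864 + 0.00043077 = 0.053606.
P(porphyry copper | evidence) ≈ 0.0023115 / 0.053606 ≈ 0.043
P(skarn | evidence) ≈ 0.050864 / 0.053606 ≈ 0.949
P(iron oxide copper-gold | evidence) ≈ 0.00043077 / 0.053606 ≈ 0.008
The largest is 0.949, so skarn is most probable.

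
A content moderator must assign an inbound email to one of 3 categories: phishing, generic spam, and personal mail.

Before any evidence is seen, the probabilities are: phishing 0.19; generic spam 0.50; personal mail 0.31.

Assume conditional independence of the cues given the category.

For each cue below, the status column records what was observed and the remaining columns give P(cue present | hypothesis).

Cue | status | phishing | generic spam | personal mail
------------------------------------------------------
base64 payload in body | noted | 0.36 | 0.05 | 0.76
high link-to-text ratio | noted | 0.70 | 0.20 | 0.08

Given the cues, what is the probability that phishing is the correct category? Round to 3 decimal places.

For each hypothesis, the unnormalized posterior weight is prior × product of the cue likelihoods:
  phishing: 0.19 × 0.36 × 0.70 = 0.04788
  generic spam: 0.50 × 0.05 × 0.20 = 0.005
  personal mail: 0.31 × 0.76 × 0.08 = 0.018848
Marginal likelihood of the evidence = 0.071728.
P(phishing | evidence) = 0.04788 / 0.071728 ≈ 0.668.

0.668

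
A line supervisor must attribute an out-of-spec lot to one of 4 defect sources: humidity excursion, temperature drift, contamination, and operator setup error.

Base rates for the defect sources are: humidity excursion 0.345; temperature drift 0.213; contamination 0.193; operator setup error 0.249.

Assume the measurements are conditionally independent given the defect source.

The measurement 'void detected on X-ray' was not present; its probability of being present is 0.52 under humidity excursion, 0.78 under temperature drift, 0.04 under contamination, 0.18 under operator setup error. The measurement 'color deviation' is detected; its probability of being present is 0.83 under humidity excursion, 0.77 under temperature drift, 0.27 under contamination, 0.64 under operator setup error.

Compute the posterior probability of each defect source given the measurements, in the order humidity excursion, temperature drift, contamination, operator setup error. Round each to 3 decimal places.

0.388, 0.102, 0.141, 0.369

By Bayes' rule with conditional independence, the unnormalized weight for each hypothesis is prior × ∏ likelihoods (using 1 − P(present | H) for each absent measurement):
  humidity excursion: 0.345 × (1 − 0.52) × 0.83 = 0.13745
  temperature drift: 0.213 × (1 − 0.78) × 0.77 = 0.036082
  contamination: 0.193 × (1 − 0.04) × 0.27 = 0.050026
  operator setup error: 0.249 × (1 − 0.18) × 0.64 = 0.13068
Marginal likelihood of the evidence = 0.35423.
P(humidity excursion | evidence) = 0.13745 / 0.35423 ≈ 0.388
P(temperature drift | evidence) = 0.036082 / 0.35423 ≈ 0.102
P(contamination | evidence) = 0.050026 / 0.35423 ≈ 0.141
P(operator setup error | evidence) = 0.13068 / 0.35423 ≈ 0.369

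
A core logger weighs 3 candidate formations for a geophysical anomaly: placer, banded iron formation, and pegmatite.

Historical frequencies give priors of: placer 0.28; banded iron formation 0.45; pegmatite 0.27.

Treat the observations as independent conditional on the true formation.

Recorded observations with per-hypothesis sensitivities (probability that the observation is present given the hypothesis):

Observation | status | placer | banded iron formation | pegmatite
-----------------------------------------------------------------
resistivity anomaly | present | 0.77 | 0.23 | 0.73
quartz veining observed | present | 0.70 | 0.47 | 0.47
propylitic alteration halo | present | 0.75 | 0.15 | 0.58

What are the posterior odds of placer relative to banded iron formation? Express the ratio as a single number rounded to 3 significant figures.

Unnormalized posterior weight (prior times the observation likelihoods) for each of the two hypotheses:
  placer: 0.28 × 0.77 × 0.70 × 0.75 = 0.11319
  banded iron formation: 0.45 × 0.23 × 0.47 × 0.15 = 0.0072967
Odds(placer : banded iron formation) = 0.11319 / 0.0072967 ≈ 15.5.

15.5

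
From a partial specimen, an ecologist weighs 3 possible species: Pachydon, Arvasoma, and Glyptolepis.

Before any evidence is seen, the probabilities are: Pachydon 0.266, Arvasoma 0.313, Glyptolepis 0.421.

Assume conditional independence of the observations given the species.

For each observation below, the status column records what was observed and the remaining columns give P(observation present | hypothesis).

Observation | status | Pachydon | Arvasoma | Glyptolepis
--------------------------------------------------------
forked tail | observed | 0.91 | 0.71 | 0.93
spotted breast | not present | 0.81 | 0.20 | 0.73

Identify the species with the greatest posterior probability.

Multiply each prior by the joint likelihood of the evidence pattern (using 1 − P(present | H) for each absent observation):
  Pachydon: 0.266 × 0.91 × (1 − 0.81) = 0.045991
  Arvasoma: 0.313 × 0.71 × (1 − 0.20) = 0.17778
  Glyptolepis: 0.421 × 0.93 × (1 − 0.73) = 0.10571
Marginal likelihood of the evidence = 0.32949.
P(Pachydon | evidence) ≈ 0.045991 / 0.32949 ≈ 0.140
P(Arvasoma | evidence) ≈ 0.17778 / 0.32949 ≈ 0.540
P(Glyptolepis | evidence) ≈ 0.10571 / 0.32949 ≈ 0.321
The largest is 0.540, so Arvasoma is most probable.

Arvasoma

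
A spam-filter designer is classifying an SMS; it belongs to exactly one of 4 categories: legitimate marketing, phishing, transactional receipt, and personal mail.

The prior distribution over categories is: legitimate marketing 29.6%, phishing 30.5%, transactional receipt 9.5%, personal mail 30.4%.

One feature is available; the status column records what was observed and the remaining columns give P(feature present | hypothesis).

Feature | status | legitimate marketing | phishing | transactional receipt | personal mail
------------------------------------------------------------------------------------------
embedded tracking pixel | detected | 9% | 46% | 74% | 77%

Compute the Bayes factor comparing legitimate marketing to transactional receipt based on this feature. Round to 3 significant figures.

0.122

The Bayes factor is the ratio of the two likelihoods.
  legitimate marketing: 0.09
  transactional receipt: 0.74
Bayes factor = 0.09 / 0.74 ≈ 0.122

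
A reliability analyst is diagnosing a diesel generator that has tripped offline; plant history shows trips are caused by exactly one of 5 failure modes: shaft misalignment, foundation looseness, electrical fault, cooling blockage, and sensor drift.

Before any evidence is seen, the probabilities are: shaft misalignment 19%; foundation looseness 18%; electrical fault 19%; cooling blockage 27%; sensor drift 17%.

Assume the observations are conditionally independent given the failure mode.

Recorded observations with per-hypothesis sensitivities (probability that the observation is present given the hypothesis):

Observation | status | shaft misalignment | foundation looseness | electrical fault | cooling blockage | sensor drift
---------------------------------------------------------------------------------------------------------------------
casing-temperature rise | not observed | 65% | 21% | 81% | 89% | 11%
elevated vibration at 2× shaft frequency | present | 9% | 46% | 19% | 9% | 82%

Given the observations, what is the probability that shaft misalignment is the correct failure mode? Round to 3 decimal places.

By Bayes' rule with conditional independence, the unnormalized weight for each hypothesis is prior × ∏ likelihoods (using 1 − P(present | H) for each absent observation):
  shaft misalignment: 0.19 × (1 − 0.65) × 0.09 = 0.005985
  foundation looseness: 0.18 × (1 − 0.21) × 0.46 = 0.065412
  electrical fault: 0.19 × (1 − 0.81) × 0.19 = 0.006859
  cooling blockage: 0.27 × (1 − 0.89) × 0.09 = 0.002673
  sensor drift: 0.17 × (1 − 0.11) × 0.82 = 0.12407
Normalizing constant Z = 0.005985 + 0.065412 + 0.006859 + 0.002673 + 0.12407 = 0.205.
P(shaft misalignment | evidence) = 0.005985 / 0.205 ≈ 0.029.

0.029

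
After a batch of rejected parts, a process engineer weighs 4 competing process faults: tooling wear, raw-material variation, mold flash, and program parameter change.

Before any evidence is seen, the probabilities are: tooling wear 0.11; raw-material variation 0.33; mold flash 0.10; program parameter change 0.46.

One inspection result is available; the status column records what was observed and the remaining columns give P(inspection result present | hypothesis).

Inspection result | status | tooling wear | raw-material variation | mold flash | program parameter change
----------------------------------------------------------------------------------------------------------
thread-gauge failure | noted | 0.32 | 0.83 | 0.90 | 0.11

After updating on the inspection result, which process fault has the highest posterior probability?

raw-material variation

Multiply each prior by the likelihood of the inspection result:
  tooling wear: 0.11 × 0.32 = 0.0352
  raw-material variation: 0.33 × 0.83 = 0.2739
  mold flash: 0.10 × 0.90 = 0.09
  program parameter change: 0.46 × 0.11 = 0.0506
Normalizing constant Z = 0.0352 + 0.2739 + 0.09 + 0.0506 = 0.4497.
P(tooling wear | evidence) ≈ 0.0352 / 0.4497 ≈ 0.078
P(raw-material variation | evidence) ≈ 0.2739 / 0.4497 ≈ 0.609
P(mold flash | evidence) ≈ 0.09 / 0.4497 ≈ 0.200
P(program parameter change | evidence) ≈ 0.0506 / 0.4497 ≈ 0.113
The largest is 0.609, so raw-material variation is most probable.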